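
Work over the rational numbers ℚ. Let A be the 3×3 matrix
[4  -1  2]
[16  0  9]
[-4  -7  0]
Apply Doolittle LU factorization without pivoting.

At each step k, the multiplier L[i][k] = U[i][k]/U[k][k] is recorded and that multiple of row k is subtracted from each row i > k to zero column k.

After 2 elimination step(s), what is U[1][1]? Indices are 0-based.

U[1][1] = 4

Step 1: pivot at (0,0) is 4.
  row1 ← row1 − (4)·row0  ⇒  L[1][0]=4, U row1=(0, 4, 1)
  row2 ← row2 − (-1)·row0  ⇒  L[2][0]=-1, U row2=(0, -8, 2)
Step 2: pivot at (1,1) is 4.
  row2 ← row2 − (-2)·row1  ⇒  L[2][1]=-2, U row2=(0, 0, 4)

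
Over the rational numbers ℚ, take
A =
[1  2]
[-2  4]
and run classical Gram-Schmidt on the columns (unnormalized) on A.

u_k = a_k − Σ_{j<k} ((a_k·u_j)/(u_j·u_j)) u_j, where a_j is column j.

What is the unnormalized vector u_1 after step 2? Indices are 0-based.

Step 1: u_0 = a_0 = (1, -2).
Step 2: u_1 = a_1 − (-6/5)·u_0 = (16/5, 8/5).

u_1 = (16/5, 8/5)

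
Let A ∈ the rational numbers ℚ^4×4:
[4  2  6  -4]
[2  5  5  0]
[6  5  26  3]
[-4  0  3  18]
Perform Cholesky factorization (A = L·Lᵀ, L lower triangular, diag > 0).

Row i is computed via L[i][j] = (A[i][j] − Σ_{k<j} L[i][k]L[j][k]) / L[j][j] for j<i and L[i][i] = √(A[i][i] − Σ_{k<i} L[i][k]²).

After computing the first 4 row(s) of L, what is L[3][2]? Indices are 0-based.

Step 1: L[0][0] = √(4) = 2.
  L[1][0] = (2) / L[0][0] = 1.
Step 2: L[1][1] = √(4) = 2.
  L[2][0] = (6) / L[0][0] = 3.
  L[2][1] = (2) / L[1][1] = 1.
Step 3: L[2][2] = √(16) = 4.
  L[3][0] = (-4) / L[0][0] = -2.
  L[3][1] = (2) / L[1][1] = 1.
  L[3][2] = (8) / L[2][2] = 2.
Step 4: L[3][3] = √(9) = 3.

L[3][2] = 2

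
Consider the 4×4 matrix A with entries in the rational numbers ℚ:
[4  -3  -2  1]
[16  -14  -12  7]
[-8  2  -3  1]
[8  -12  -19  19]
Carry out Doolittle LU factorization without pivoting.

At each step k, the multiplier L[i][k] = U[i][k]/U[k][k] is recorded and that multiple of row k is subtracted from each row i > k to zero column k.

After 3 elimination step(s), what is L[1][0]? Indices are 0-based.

L[1][0] = 4

k=0: U[0][0]=4
  eliminate (1,0): mult=4, new row 1: (0, -2, -4, 3); set L[1][0]=4
  eliminate (2,0): mult=-2, new row 2: (0, -4, -7, 3); set L[2][0]=-2
  eliminate (3,0): mult=2, new row 3: (0, -6, -15, 17); set L[3][0]=2
k=1: U[1][1]=-2
  eliminate (2,1): mult=2, new row 2: (0, 0, 1, -3); set L[2][1]=2
  eliminate (3,1): mult=3, new row 3: (0, 0, -3, 8); set L[3][1]=3
k=2: U[2][2]=1
  eliminate (3,2): mult=-3, new row 3: (0, 0, 0, -1); set L[3][2]=-3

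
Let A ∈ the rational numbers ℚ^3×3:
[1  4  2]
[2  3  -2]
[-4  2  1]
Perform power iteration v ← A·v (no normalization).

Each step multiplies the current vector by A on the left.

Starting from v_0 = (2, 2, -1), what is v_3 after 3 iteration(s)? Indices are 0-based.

v_3 = (268, 304, -73)

v_0 = (2, 2, -1).
v_1 = A·v_0 = (8, 12, -5).
v_2 = A·v_1 = (46, 62, -13).
v_3 = A·v_2 = (268, 304, -73).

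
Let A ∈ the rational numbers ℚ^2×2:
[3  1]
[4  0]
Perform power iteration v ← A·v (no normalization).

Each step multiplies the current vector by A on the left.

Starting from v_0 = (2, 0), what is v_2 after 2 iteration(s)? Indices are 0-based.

v_2 = (26, 24)

v_0 = (2, 0).
v_1 = A·v_0 = (6, 8).
v_2 = A·v_1 = (26, 24).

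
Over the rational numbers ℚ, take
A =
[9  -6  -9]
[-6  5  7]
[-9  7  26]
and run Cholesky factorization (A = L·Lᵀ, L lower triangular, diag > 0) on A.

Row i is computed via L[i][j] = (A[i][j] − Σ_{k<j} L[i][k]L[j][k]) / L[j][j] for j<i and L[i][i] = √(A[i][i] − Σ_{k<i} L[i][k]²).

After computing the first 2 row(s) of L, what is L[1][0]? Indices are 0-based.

L[1][0] = -2

Step 1: L[0][0] = √(9) = 3.
  L[1][0] = (-6) / L[0][0] = -2.
Step 2: L[1][1] = √(1) = 1.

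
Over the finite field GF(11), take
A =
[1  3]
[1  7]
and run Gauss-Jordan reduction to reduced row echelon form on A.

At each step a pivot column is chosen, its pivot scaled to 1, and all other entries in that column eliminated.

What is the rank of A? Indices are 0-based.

step 1: normalize row 0 (÷1) = (1, 3)
  row 1: subtract 1×row0 = (0, 4)
step 2: normalize row 1 (÷4) = (0, 1)
  row 0: subtract 3×row1 = (1, 0)

rank = 2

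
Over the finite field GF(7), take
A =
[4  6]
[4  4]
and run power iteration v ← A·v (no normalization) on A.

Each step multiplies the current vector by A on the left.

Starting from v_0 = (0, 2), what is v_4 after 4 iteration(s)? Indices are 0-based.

v_4 = (1, 0)

v_0 = (0, 2).
v_1 = A·v_0 = (5, 1).
v_2 = A·v_1 = (5, 3).
v_3 = A·v_2 = (3, 4).
v_4 = A·v_3 = (1, 0).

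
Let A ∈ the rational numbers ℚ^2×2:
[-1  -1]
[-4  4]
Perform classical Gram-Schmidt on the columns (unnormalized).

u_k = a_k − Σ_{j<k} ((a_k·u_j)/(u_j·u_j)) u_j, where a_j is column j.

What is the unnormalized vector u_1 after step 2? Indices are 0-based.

u_1 = (-32/17, 8/17)

Step 1: u_0 = a_0 = (-1, -4).
Step 2: u_1 = a_1 − (-15/17)·u_0 = (-32/17, 8/17).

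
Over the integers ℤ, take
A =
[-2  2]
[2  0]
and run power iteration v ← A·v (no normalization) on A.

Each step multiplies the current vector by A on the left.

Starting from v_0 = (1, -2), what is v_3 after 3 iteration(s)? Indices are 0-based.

v_0 = (1, -2).
v_1 = A·v_0 = (-6, 2).
v_2 = A·v_1 = (16, -12).
v_3 = A·v_2 = (-56, 32).

v_3 = (-56, 32)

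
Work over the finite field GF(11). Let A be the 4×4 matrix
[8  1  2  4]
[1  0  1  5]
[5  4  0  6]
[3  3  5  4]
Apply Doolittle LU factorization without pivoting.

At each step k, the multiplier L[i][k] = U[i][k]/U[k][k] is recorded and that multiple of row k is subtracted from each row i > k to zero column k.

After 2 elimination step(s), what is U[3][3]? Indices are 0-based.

U[3][3] = 9

Step 1: pivot at (0,0) is 8.
  row1 ← row1 − (7)·row0  ⇒  L[1][0]=7, U row1=(0, 4, 9, 10)
  row2 ← row2 − (2)·row0  ⇒  L[2][0]=2, U row2=(0, 2, 7, 9)
  row3 ← row3 − (10)·row0  ⇒  L[3][0]=10, U row3=(0, 4, 7, 8)
Step 2: pivot at (1,1) is 4.
  row2 ← row2 − (6)·row1  ⇒  L[2][1]=6, U row2=(0, 0, 8, 4)
  row3 ← row3 − (1)·row1  ⇒  L[3][1]=1, U row3=(0, 0, 9, 9)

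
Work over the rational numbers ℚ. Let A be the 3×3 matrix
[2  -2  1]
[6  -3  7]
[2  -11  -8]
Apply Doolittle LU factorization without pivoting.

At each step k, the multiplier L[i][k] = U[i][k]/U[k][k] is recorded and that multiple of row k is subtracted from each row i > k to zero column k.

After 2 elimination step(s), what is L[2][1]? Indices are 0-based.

[col 0] pivot 2
  R1 -= 3*R0 → (0, 3, 4)  (L[1][0] := 3)
  R2 -= 1*R0 → (0, -9, -9)  (L[2][0] := 1)
[col 1] pivot 3
  R2 -= -3*R1 → (0, 0, 3)  (L[2][1] := -3)

L[2][1] = -3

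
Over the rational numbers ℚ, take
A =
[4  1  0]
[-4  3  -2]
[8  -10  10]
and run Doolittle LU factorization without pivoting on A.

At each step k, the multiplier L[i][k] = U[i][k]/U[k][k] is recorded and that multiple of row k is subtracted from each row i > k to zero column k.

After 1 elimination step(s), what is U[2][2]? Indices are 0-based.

[col 0] pivot 4
  R1 -= -1*R0 → (0, 4, -2)  (L[1][0] := -1)
  R2 -= 2*R0 → (0, -12, 10)  (L[2][0] := 2)

U[2][2] = 10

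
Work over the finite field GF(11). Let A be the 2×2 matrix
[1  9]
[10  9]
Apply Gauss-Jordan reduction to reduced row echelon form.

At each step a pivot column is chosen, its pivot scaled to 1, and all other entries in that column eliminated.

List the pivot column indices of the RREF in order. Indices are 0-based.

step 1: normalize row 0 (÷1) = (1, 9)
  row 1: subtract 10×row0 = (0, 7)
step 2: normalize row 1 (÷7) = (0, 1)
  row 0: subtract 9×row1 = (1, 0)

pivot columns: 0, 1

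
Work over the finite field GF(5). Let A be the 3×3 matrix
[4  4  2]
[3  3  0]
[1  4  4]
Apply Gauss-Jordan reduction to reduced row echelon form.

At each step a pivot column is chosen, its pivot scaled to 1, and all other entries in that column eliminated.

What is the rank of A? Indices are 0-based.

rank = 3

pivot(0,0)=4: scale R0 → (1, 1, 3)
  clear (1,0): R1 −= (3)R0 → (0, 0, 1)
  clear (2,0): R2 −= (1)R0 → (0, 3, 1)
pivot(1,1): swap R1↔R2
pivot(1,1)=3: scale R1 → (0, 1, 2)
  clear (0,1): R0 −= (1)R1 → (1, 0, 1)
pivot(2,2)=1: scale R2 → (0, 0, 1)
  clear (0,2): R0 −= (1)R2 → (1, 0, 0)
  clear (1,2): R1 −= (2)R2 → (0, 1, 0)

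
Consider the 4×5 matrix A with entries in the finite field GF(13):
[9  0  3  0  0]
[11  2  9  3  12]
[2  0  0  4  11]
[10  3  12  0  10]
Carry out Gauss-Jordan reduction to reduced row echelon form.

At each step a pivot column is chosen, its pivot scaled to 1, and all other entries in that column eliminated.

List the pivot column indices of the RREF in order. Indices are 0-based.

pivot columns: 0, 1, 2, 3

step 1: normalize row 0 (÷9) = (1, 0, 9, 0, 0)
  row 1: subtract 11×row0 = (0, 2, 1, 3, 12)
  row 2: subtract 2×row0 = (0, 0, 8, 4, 11)
  row 3: subtract 10×row0 = (0, 3, 0, 0, 10)
step 2: normalize row 1 (÷2) = (0, 1, 7, 8, 6)
  row 3: subtract 3×row1 = (0, 0, 5, 2, 5)
step 3: normalize row 2 (÷8) = (0, 0, 1, 7, 3)
  row 0: subtract 9×row2 = (1, 0, 0, 2, 12)
  row 1: subtract 7×row2 = (0, 1, 0, 11, 11)
  row 3: subtract 5×row2 = (0, 0, 0, 6, 3)
step 4: normalize row 3 (÷6) = (0, 0, 0, 1, 7)
  row 0: subtract 2×row3 = (1, 0, 0, 0, 11)
  row 1: subtract 11×row3 = (0, 1, 0, 0, 12)
  row 2: subtract 7×row3 = (0, 0, 1, 0, 6)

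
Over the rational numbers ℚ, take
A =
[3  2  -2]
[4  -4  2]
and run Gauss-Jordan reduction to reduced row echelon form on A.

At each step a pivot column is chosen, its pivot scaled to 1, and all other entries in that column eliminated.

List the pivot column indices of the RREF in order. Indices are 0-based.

pivot columns: 0, 1

[1] R0 /= 3  ⇒  (1, 2/3, -2/3)
     R1 -= 4·R0  ⇒  (0, -20/3, 14/3)
[2] R1 /= -20/3  ⇒  (0, 1, -7/10)
     R0 -= 2/3·R1  ⇒  (1, 0, -1/5)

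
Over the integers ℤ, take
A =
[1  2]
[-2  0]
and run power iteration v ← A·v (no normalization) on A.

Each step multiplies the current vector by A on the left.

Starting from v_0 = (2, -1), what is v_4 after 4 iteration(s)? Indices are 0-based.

v_4 = (24, 16)

v_0 = (2, -1).
v_1 = A·v_0 = (0, -4).
v_2 = A·v_1 = (-8, 0).
v_3 = A·v_2 = (-8, 16).
v_4 = A·v_3 = (24, 16).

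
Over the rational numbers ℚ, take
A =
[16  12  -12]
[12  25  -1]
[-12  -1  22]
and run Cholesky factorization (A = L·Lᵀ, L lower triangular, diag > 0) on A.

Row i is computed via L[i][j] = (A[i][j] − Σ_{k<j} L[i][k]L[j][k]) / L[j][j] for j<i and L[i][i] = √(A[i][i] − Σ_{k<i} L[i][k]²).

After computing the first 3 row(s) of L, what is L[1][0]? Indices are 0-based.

L[1][0] = 3

Step 1: L[0][0] = √(16) = 4.
  L[1][0] = (12) / L[0][0] = 3.
Step 2: L[1][1] = √(16) = 4.
  L[2][0] = (-12) / L[0][0] = -3.
  L[2][1] = (8) / L[1][1] = 2.
Step 3: L[2][2] = √(9) = 3.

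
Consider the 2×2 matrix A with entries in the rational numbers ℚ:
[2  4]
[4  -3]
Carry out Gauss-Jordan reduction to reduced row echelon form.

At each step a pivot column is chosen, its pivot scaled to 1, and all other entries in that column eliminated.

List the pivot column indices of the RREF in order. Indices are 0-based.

pivot columns: 0, 1

step 1: normalize row 0 (÷2) = (1, 2)
  row 1: subtract 4×row0 = (0, -11)
step 2: normalize row 1 (÷-11) = (0, 1)
  row 0: subtract 2×row1 = (1, 0)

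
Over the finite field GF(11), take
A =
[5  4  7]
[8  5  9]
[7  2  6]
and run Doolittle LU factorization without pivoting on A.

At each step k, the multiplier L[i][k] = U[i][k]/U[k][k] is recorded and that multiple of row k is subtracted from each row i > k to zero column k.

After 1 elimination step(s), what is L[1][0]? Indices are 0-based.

[col 0] pivot 5
  R1 -= 6*R0 → (0, 3, 0)  (L[1][0] := 6)
  R2 -= 8*R0 → (0, 3, 5)  (L[2][0] := 8)

L[1][0] = 6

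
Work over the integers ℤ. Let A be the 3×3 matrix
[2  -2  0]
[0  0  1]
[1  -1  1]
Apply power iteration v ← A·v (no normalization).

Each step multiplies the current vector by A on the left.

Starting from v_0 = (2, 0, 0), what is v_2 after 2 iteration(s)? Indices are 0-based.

v_0 = (2, 0, 0).
v_1 = A·v_0 = (4, 0, 2).
v_2 = A·v_1 = (8, 2, 6).

v_2 = (8, 2, 6)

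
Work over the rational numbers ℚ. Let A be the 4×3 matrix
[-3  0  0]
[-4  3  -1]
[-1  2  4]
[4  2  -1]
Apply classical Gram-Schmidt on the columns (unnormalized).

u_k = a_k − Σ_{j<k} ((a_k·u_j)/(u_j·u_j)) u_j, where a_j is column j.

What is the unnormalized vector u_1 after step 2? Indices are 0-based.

Step 1: u_0 = a_0 = (-3, -4, -1, 4).
Step 2: u_1 = a_1 − (-1/7)·u_0 = (-3/7, 17/7, 13/7, 18/7).

u_1 = (-3/7, 17/7, 13/7, 18/7)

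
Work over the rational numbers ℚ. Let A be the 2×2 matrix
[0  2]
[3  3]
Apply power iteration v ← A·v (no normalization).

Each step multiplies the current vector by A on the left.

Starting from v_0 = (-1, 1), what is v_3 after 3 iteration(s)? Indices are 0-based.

v_3 = (12, 18)

v_0 = (-1, 1).
v_1 = A·v_0 = (2, 0).
v_2 = A·v_1 = (0, 6).
v_3 = A·v_2 = (12, 18).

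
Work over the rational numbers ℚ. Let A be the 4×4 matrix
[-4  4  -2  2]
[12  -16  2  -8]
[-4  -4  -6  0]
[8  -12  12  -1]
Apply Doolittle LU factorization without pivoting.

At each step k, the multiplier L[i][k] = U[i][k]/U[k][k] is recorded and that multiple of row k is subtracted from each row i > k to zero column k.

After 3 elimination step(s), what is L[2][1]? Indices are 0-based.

Step 1: pivot at (0,0) is -4.
  row1 ← row1 − (-3)·row0  ⇒  L[1][0]=-3, U row1=(0, -4, -4, -2)
  row2 ← row2 − (1)·row0  ⇒  L[2][0]=1, U row2=(0, -8, -4, -2)
  row3 ← row3 − (-2)·row0  ⇒  L[3][0]=-2, U row3=(0, -4, 8, 3)
Step 2: pivot at (1,1) is -4.
  row2 ← row2 − (2)·row1  ⇒  L[2][1]=2, U row2=(0, 0, 4, 2)
  row3 ← row3 − (1)·row1  ⇒  L[3][1]=1, U row3=(0, 0, 12, 5)
Step 3: pivot at (2,2) is 4.
  row3 ← row3 − (3)·row2  ⇒  L[3][2]=3, U row3=(0, 0, 0, -1)

L[2][1] = 2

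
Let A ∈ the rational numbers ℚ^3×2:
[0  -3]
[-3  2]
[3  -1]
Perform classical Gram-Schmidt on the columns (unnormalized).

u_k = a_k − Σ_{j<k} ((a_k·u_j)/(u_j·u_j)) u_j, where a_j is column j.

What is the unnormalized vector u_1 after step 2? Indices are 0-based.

Step 1: u_0 = a_0 = (0, -3, 3).
Step 2: u_1 = a_1 − (-1/2)·u_0 = (-3, 1/2, 1/2).

u_1 = (-3, 1/2, 1/2)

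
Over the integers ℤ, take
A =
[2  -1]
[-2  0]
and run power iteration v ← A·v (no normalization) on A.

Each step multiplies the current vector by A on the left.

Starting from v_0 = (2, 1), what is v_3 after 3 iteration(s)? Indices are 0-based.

v_0 = (2, 1).
v_1 = A·v_0 = (3, -4).
v_2 = A·v_1 = (10, -6).
v_3 = A·v_2 = (26, -20).

v_3 = (26, -20)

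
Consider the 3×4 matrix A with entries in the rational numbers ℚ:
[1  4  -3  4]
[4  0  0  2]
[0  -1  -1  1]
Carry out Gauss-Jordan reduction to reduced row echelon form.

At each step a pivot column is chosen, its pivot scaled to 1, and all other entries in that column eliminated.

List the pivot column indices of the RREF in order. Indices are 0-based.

[1] R0 /= 1  ⇒  (1, 4, -3, 4)
     R1 -= 4·R0  ⇒  (0, -16, 12, -14)
[2] R1 /= -16  ⇒  (0, 1, -3/4, 7/8)
     R0 -= 4·R1  ⇒  (1, 0, 0, 1/2)
     R2 -= -1·R1  ⇒  (0, 0, -7/4, 15/8)
[3] R2 /= -7/4  ⇒  (0, 0, 1, -15/14)
     R1 -= -3/4·R2  ⇒  (0, 1, 0, 1/14)

pivot columns: 0, 1, 2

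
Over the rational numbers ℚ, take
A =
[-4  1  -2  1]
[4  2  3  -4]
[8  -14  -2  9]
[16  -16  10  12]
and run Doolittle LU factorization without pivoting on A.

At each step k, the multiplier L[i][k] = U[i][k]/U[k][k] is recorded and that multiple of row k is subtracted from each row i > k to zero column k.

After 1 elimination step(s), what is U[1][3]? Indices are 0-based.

k=0: U[0][0]=-4
  eliminate (1,0): mult=-1, new row 1: (0, 3, 1, -3); set L[1][0]=-1
  eliminate (2,0): mult=-2, new row 2: (0, -12, -6, 11); set L[2][0]=-2
  eliminate (3,0): mult=-4, new row 3: (0, -12, 2, 16); set L[3][0]=-4

U[1][3] = -3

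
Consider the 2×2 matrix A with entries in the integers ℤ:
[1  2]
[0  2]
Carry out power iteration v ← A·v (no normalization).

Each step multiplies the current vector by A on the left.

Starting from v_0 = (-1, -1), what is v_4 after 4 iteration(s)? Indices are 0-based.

v_0 = (-1, -1).
v_1 = A·v_0 = (-3, -2).
v_2 = A·v_1 = (-7, -4).
v_3 = A·v_2 = (-15, -8).
v_4 = A·v_3 = (-31, -16).

v_4 = (-31, -16)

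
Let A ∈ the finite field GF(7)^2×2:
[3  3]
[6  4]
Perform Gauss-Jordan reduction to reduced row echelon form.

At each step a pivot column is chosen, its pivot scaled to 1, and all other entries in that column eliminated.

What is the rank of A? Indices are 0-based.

pivot(0,0)=3: scale R0 → (1, 1)
  clear (1,0): R1 −= (6)R0 → (0, 5)
pivot(1,1)=5: scale R1 → (0, 1)
  clear (0,1): R0 −= (1)R1 → (1, 0)

rank = 2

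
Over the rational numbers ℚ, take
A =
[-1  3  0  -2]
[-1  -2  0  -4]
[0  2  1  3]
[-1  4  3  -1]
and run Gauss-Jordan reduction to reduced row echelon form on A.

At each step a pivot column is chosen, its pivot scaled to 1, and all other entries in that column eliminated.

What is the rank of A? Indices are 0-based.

rank = 4

step 1: normalize row 0 (÷-1) = (1, -3, 0, 2)
  row 1: subtract -1×row0 = (0, -5, 0, -2)
  row 3: subtract -1×row0 = (0, 1, 3, 1)
step 2: normalize row 1 (÷-5) = (0, 1, 0, 2/5)
  row 0: subtract -3×row1 = (1, 0, 0, 16/5)
  row 2: subtract 2×row1 = (0, 0, 1, 11/5)
  row 3: subtract 1×row1 = (0, 0, 3, 3/5)
step 3: normalize row 2 (÷1) = (0, 0, 1, 11/5)
  row 3: subtract 3×row2 = (0, 0, 0, -6)
step 4: normalize row 3 (÷-6) = (0, 0, 0, 1)
  row 0: subtract 16/5×row3 = (1, 0, 0, 0)
  row 1: subtract 2/5×row3 = (0, 1, 0, 0)
  row 2: subtract 11/5×row3 = (0, 0, 1, 0)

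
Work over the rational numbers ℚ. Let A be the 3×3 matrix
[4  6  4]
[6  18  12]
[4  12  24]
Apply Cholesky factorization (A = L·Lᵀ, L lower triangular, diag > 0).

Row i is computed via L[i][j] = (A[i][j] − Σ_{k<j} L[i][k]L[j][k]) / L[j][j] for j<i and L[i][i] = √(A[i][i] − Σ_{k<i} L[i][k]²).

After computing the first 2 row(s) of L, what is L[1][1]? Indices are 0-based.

Step 1: L[0][0] = √(4) = 2.
  L[1][0] = (6) / L[0][0] = 3.
Step 2: L[1][1] = √(9) = 3.

L[1][1] = 3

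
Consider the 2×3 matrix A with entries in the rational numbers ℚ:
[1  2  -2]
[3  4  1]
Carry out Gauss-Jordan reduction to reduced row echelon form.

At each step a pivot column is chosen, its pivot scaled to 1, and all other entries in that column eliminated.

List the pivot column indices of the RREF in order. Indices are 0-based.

pivot(0,0)=1: scale R0 → (1, 2, -2)
  clear (1,0): R1 −= (3)R0 → (0, -2, 7)
pivot(1,1)=-2: scale R1 → (0, 1, -7/2)
  clear (0,1): R0 −= (2)R1 → (1, 0, 5)

pivot columns: 0, 1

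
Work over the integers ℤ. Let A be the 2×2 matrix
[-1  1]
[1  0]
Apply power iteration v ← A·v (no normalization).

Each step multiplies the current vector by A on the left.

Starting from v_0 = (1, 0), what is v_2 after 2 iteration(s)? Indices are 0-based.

v_2 = (2, -1)

v_0 = (1, 0).
v_1 = A·v_0 = (-1, 1).
v_2 = A·v_1 = (2, -1).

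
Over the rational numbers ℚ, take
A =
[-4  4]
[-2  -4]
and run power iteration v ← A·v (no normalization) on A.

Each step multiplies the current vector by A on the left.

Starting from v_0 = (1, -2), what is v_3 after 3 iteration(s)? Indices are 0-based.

v_0 = (1, -2).
v_1 = A·v_0 = (-12, 6).
v_2 = A·v_1 = (72, 0).
v_3 = A·v_2 = (-288, -144).

v_3 = (-288, -144)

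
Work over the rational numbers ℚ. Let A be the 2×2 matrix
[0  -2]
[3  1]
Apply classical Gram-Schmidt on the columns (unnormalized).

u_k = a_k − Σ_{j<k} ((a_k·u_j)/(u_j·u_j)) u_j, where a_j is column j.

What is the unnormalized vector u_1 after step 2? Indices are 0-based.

Step 1: u_0 = a_0 = (0, 3).
Step 2: u_1 = a_1 − (1/3)·u_0 = (-2, 0).

u_1 = (-2, 0)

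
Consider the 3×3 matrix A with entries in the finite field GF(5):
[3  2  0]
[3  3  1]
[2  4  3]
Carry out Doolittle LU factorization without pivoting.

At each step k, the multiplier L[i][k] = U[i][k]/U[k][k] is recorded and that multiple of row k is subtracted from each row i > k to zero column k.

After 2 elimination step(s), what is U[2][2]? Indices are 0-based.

[col 0] pivot 3
  R1 -= 1*R0 → (0, 1, 1)  (L[1][0] := 1)
  R2 -= 4*R0 → (0, 1, 3)  (L[2][0] := 4)
[col 1] pivot 1
  R2 -= 1*R1 → (0, 0, 2)  (L[2][1] := 1)

U[2][2] = 2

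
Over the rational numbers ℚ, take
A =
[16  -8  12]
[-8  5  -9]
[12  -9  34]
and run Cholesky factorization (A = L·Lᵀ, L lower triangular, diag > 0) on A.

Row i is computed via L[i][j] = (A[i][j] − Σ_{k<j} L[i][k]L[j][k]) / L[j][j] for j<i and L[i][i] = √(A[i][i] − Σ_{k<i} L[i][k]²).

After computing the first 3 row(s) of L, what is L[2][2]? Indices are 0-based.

L[2][2] = 4

Step 1: L[0][0] = √(16) = 4.
  L[1][0] = (-8) / L[0][0] = -2.
Step 2: L[1][1] = √(1) = 1.
  L[2][0] = (12) / L[0][0] = 3.
  L[2][1] = (-3) / L[1][1] = -3.
Step 3: L[2][2] = √(16) = 4.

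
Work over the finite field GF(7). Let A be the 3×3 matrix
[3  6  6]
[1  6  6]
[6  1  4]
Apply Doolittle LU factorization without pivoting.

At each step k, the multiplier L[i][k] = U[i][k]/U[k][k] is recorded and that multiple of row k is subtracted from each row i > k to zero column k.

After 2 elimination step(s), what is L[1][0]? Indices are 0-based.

L[1][0] = 5

Step 1: pivot at (0,0) is 3.
  row1 ← row1 − (5)·row0  ⇒  L[1][0]=5, U row1=(0, 4, 4)
  row2 ← row2 − (2)·row0  ⇒  L[2][0]=2, U row2=(0, 3, 6)
Step 2: pivot at (1,1) is 4.
  row2 ← row2 − (6)·row1  ⇒  L[2][1]=6, U row2=(0, 0, 3)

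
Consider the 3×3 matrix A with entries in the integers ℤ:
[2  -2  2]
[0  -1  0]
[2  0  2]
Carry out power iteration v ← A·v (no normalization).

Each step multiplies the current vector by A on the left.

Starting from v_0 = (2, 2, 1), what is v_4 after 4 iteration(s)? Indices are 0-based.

v_0 = (2, 2, 1).
v_1 = A·v_0 = (2, -2, 6).
v_2 = A·v_1 = (20, 2, 16).
v_3 = A·v_2 = (68, -2, 72).
v_4 = A·v_3 = (284, 2, 280).

v_4 = (284, 2, 280)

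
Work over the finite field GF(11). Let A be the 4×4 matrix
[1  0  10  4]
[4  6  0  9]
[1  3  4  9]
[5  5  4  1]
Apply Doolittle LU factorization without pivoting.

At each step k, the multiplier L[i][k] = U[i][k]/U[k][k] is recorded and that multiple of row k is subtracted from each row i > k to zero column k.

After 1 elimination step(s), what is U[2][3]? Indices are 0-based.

U[2][3] = 5

[col 0] pivot 1
  R1 -= 4*R0 → (0, 6, 4, 4)  (L[1][0] := 4)
  R2 -= 1*R0 → (0, 3, 5, 5)  (L[2][0] := 1)
  R3 -= 5*R0 → (0, 5, 9, 3)  (L[3][0] := 5)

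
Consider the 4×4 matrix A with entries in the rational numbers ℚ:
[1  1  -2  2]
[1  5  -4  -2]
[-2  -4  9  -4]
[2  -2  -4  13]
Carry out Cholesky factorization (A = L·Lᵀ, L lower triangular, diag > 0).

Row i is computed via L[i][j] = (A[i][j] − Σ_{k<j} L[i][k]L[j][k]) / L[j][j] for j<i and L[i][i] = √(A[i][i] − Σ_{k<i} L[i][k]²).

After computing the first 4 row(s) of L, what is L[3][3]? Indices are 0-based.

L[3][3] = 2

Step 1: L[0][0] = √(1) = 1.
  L[1][0] = (1) / L[0][0] = 1.
Step 2: L[1][1] = √(4) = 2.
  L[2][0] = (-2) / L[0][0] = -2.
  L[2][1] = (-2) / L[1][1] = -1.
Step 3: L[2][2] = √(4) = 2.
  L[3][0] = (2) / L[0][0] = 2.
  L[3][1] = (-4) / L[1][1] = -2.
  L[3][2] = (-2) / L[2][2] = -1.
Step 4: L[3][3] = √(4) = 2.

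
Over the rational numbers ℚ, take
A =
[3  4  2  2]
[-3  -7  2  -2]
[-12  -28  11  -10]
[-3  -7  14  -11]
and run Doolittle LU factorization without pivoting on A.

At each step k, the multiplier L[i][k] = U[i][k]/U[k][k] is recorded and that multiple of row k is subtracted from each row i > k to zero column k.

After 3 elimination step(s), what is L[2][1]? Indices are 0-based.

Step 1: pivot at (0,0) is 3.
  row1 ← row1 − (-1)·row0  ⇒  L[1][0]=-1, U row1=(0, -3, 4, 0)
  row2 ← row2 − (-4)·row0  ⇒  L[2][0]=-4, U row2=(0, -12, 19, -2)
  row3 ← row3 − (-1)·row0  ⇒  L[3][0]=-1, U row3=(0, -3, 16, -9)
Step 2: pivot at (1,1) is -3.
  row2 ← row2 − (4)·row1  ⇒  L[2][1]=4, U row2=(0, 0, 3, -2)
  row3 ← row3 − (1)·row1  ⇒  L[3][1]=1, U row3=(0, 0, 12, -9)
Step 3: pivot at (2,2) is 3.
  row3 ← row3 − (4)·row2  ⇒  L[3][2]=4, U row3=(0, 0, 0, -1)

L[2][1] = 4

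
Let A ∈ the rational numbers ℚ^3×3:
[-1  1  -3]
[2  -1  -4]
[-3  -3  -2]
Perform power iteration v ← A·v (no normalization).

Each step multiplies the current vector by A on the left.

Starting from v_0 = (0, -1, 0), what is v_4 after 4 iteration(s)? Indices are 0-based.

v_4 = (-219, -317, -261)

v_0 = (0, -1, 0).
v_1 = A·v_0 = (-1, 1, 3).
v_2 = A·v_1 = (-7, -15, -6).
v_3 = A·v_2 = (10, 25, 78).
v_4 = A·v_3 = (-219, -317, -261).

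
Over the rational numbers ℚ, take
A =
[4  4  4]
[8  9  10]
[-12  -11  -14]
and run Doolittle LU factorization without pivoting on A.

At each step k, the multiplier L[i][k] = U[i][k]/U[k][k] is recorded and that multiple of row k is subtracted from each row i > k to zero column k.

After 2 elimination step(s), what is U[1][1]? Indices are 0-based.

U[1][1] = 1

k=0: U[0][0]=4
  eliminate (1,0): mult=2, new row 1: (0, 1, 2); set L[1][0]=2
  eliminate (2,0): mult=-3, new row 2: (0, 1, -2); set L[2][0]=-3
k=1: U[1][1]=1
  eliminate (2,1): mult=1, new row 2: (0, 0, -4); set L[2][1]=1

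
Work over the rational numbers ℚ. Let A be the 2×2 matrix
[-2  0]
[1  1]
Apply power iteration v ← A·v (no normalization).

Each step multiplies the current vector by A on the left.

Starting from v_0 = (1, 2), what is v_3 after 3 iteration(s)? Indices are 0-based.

v_0 = (1, 2).
v_1 = A·v_0 = (-2, 3).
v_2 = A·v_1 = (4, 1).
v_3 = A·v_2 = (-8, 5).

v_3 = (-8, 5)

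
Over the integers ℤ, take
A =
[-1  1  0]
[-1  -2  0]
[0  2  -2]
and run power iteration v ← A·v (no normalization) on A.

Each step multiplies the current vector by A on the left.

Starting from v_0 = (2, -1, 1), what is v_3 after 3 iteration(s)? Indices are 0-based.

v_0 = (2, -1, 1).
v_1 = A·v_0 = (-3, 0, -4).
v_2 = A·v_1 = (3, 3, 8).
v_3 = A·v_2 = (0, -9, -10).

v_3 = (0, -9, -10)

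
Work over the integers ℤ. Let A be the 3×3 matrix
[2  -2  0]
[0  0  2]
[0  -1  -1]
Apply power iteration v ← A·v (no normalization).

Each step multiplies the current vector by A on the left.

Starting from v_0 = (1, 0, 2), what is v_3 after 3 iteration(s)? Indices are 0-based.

v_0 = (1, 0, 2).
v_1 = A·v_0 = (2, 4, -2).
v_2 = A·v_1 = (-4, -4, -2).
v_3 = A·v_2 = (0, -4, 6).

v_3 = (0, -4, 6)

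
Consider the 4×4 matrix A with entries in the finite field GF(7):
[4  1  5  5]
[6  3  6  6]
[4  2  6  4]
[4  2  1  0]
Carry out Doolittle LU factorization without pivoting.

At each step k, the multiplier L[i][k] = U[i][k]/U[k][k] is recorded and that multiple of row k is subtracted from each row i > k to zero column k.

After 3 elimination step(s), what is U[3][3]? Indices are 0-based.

[col 0] pivot 4
  R1 -= 5*R0 → (0, 5, 2, 2)  (L[1][0] := 5)
  R2 -= 1*R0 → (0, 1, 1, 6)  (L[2][0] := 1)
  R3 -= 1*R0 → (0, 1, 3, 2)  (L[3][0] := 1)
[col 1] pivot 5
  R2 -= 3*R1 → (0, 0, 2, 0)  (L[2][1] := 3)
  R3 -= 3*R1 → (0, 0, 4, 3)  (L[3][1] := 3)
[col 2] pivot 2
  R3 -= 2*R2 → (0, 0, 0, 3)  (L[3][2] := 2)

U[3][3] = 3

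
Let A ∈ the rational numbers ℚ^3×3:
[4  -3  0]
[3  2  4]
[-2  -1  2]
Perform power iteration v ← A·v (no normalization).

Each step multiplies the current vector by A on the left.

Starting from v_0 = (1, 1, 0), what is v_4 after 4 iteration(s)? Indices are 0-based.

v_4 = (61, -327, 167)

v_0 = (1, 1, 0).
v_1 = A·v_0 = (1, 5, -3).
v_2 = A·v_1 = (-11, 1, -13).
v_3 = A·v_2 = (-47, -83, -5).
v_4 = A·v_3 = (61, -327, 167).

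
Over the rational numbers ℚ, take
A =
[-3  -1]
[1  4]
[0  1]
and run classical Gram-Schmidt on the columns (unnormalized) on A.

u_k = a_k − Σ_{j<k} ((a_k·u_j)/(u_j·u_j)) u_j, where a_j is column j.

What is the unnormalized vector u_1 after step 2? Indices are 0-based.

Step 1: u_0 = a_0 = (-3, 1, 0).
Step 2: u_1 = a_1 − (7/10)·u_0 = (11/10, 33/10, 1).

u_1 = (11/10, 33/10, 1)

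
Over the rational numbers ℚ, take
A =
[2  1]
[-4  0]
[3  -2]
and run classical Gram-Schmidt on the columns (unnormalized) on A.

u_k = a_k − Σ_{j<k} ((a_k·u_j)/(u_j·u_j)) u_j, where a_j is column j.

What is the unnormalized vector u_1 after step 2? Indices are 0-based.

u_1 = (37/29, -16/29, -46/29)

Step 1: u_0 = a_0 = (2, -4, 3).
Step 2: u_1 = a_1 − (-4/29)·u_0 = (37/29, -16/29, -46/29).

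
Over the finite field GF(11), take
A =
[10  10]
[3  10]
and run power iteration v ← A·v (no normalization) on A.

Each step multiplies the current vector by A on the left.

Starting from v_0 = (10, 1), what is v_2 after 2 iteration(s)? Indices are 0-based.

v_0 = (10, 1).
v_1 = A·v_0 = (0, 7).
v_2 = A·v_1 = (4, 4).

v_2 = (4, 4)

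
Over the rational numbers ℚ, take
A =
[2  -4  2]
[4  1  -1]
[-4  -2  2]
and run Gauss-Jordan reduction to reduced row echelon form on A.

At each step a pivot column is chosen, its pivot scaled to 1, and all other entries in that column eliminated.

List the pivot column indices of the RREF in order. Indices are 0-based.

pivot columns: 0, 1, 2

step 1: normalize row 0 (÷2) = (1, -2, 1)
  row 1: subtract 4×row0 = (0, 9, -5)
  row 2: subtract -4×row0 = (0, -10, 6)
step 2: normalize row 1 (÷9) = (0, 1, -5/9)
  row 0: subtract -2×row1 = (1, 0, -1/9)
  row 2: subtract -10×row1 = (0, 0, 4/9)
step 3: normalize row 2 (÷4/9) = (0, 0, 1)
  row 0: subtract -1/9×row2 = (1, 0, 0)
  row 1: subtract -5/9×row2 = (0, 1, 0)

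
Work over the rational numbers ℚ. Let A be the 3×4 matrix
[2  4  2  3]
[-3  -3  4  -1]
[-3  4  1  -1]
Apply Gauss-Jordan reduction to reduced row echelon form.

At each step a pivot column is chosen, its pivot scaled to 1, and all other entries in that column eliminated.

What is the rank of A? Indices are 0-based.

rank = 3

pivot(0,0)=2: scale R0 → (1, 2, 1, 3/2)
  clear (1,0): R1 −= (-3)R0 → (0, 3, 7, 7/2)
  clear (2,0): R2 −= (-3)R0 → (0, 10, 4, 7/2)
pivot(1,1)=3: scale R1 → (0, 1, 7/3, 7/6)
  clear (0,1): R0 −= (2)R1 → (1, 0, -11/3, -5/6)
  clear (2,1): R2 −= (10)R1 → (0, 0, -58/3, -49/6)
pivot(2,2)=-58/3: scale R2 → (0, 0, 1, 49/116)
  clear (0,2): R0 −= (-11/3)R2 → (1, 0, 0, 83/116)
  clear (1,2): R1 −= (7/3)R2 → (0, 1, 0, 21/116)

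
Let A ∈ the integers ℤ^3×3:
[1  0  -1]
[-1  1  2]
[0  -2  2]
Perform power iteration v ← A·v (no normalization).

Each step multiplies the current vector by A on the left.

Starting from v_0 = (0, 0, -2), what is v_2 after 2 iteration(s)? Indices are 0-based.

v_0 = (0, 0, -2).
v_1 = A·v_0 = (2, -4, -4).
v_2 = A·v_1 = (6, -14, 0).

v_2 = (6, -14, 0)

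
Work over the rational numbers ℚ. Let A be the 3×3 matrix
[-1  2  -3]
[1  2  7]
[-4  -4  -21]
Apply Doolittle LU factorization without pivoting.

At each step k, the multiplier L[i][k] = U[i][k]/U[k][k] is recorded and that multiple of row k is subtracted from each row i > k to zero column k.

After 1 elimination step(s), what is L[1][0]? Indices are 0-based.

[col 0] pivot -1
  R1 -= -1*R0 → (0, 4, 4)  (L[1][0] := -1)
  R2 -= 4*R0 → (0, -12, -9)  (L[2][0] := 4)

L[1][0] = -1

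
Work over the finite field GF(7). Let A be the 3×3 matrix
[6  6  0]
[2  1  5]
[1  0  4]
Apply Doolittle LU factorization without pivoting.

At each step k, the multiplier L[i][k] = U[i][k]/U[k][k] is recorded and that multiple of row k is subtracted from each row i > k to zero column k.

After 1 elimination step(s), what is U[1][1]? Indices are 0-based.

U[1][1] = 6

Step 1: pivot at (0,0) is 6.
  row1 ← row1 − (5)·row0  ⇒  L[1][0]=5, U row1=(0, 6, 5)
  row2 ← row2 − (6)·row0  ⇒  L[2][0]=6, U row2=(0, 6, 4)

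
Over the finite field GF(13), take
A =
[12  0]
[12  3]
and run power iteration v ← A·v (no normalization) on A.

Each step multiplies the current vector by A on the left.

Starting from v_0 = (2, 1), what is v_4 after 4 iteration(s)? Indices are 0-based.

v_4 = (2, 2)

v_0 = (2, 1).
v_1 = A·v_0 = (11, 1).
v_2 = A·v_1 = (2, 5).
v_3 = A·v_2 = (11, 0).
v_4 = A·v_3 = (2, 2).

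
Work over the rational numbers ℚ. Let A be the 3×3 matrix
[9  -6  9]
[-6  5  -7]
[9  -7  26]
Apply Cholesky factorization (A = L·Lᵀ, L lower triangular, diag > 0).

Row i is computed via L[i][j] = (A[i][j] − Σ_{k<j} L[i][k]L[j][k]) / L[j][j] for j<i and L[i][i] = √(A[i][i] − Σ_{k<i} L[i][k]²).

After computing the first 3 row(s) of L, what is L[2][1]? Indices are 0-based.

L[2][1] = -1

Step 1: L[0][0] = √(9) = 3.
  L[1][0] = (-6) / L[0][0] = -2.
Step 2: L[1][1] = √(1) = 1.
  L[2][0] = (9) / L[0][0] = 3.
  L[2][1] = (-1) / L[1][1] = -1.
Step 3: L[2][2] = √(16) = 4.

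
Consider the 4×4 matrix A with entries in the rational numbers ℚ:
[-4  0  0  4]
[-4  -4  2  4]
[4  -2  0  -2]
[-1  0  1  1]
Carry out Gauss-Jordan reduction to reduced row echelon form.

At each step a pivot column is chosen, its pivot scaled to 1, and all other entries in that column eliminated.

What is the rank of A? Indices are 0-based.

rank = 4

pivot(0,0)=-4: scale R0 → (1, 0, 0, -1)
  clear (1,0): R1 −= (-4)R0 → (0, -4, 2, 0)
  clear (2,0): R2 −= (4)R0 → (0, -2, 0, 2)
  clear (3,0): R3 −= (-1)R0 → (0, 0, 1, 0)
pivot(1,1)=-4: scale R1 → (0, 1, -1/2, 0)
  clear (2,1): R2 −= (-2)R1 → (0, 0, -1, 2)
pivot(2,2)=-1: scale R2 → (0, 0, 1, -2)
  clear (1,2): R1 −= (-1/2)R2 → (0, 1, 0, -1)
  clear (3,2): R3 −= (1)R2 → (0, 0, 0, 2)
pivot(3,3)=2: scale R3 → (0, 0, 0, 1)
  clear (0,3): R0 −= (-1)R3 → (1, 0, 0, 0)
  clear (1,3): R1 −= (-1)R3 → (0, 1, 0, 0)
  clear (2,3): R2 −= (-2)R3 → (0, 0, 1, 0)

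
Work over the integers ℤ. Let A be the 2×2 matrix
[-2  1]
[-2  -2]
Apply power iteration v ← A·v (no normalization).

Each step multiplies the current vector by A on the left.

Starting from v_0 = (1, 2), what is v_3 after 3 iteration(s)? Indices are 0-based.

v_3 = (24, -12)

v_0 = (1, 2).
v_1 = A·v_0 = (0, -6).
v_2 = A·v_1 = (-6, 12).
v_3 = A·v_2 = (24, -12).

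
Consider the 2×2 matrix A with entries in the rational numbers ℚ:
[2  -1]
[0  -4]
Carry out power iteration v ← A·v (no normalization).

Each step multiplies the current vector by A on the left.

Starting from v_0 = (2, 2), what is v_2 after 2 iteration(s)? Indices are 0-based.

v_0 = (2, 2).
v_1 = A·v_0 = (2, -8).
v_2 = A·v_1 = (12, 32).

v_2 = (12, 32)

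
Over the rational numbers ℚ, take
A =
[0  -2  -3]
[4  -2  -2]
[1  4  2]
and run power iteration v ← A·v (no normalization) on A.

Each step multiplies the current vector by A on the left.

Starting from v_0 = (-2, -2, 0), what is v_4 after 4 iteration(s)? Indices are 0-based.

v_0 = (-2, -2, 0).
v_1 = A·v_0 = (4, -4, -10).
v_2 = A·v_1 = (38, 44, -32).
v_3 = A·v_2 = (8, 128, 150).
v_4 = A·v_3 = (-706, -524, 820).

v_4 = (-706, -524, 820)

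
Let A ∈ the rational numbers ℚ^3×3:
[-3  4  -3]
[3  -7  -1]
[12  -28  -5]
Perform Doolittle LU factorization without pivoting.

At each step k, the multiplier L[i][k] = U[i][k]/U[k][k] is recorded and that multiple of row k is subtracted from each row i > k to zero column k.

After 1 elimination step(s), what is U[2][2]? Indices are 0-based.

U[2][2] = -17

[col 0] pivot -3
  R1 -= -1*R0 → (0, -3, -4)  (L[1][0] := -1)
  R2 -= -4*R0 → (0, -12, -17)  (L[2][0] := -4)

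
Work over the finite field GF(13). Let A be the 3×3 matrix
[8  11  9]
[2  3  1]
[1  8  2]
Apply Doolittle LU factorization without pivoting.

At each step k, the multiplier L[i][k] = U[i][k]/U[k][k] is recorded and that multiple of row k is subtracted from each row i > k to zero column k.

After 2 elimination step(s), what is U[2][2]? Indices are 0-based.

k=0: U[0][0]=8
  eliminate (1,0): mult=10, new row 1: (0, 10, 2); set L[1][0]=10
  eliminate (2,0): mult=5, new row 2: (0, 5, 9); set L[2][0]=5
k=1: U[1][1]=10
  eliminate (2,1): mult=7, new row 2: (0, 0, 8); set L[2][1]=7

U[2][2] = 8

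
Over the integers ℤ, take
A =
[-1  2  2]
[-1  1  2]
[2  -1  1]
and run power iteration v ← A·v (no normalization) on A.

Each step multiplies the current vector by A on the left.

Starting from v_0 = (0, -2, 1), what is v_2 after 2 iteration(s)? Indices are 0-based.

v_2 = (8, 8, -1)

v_0 = (0, -2, 1).
v_1 = A·v_0 = (-2, 0, 3).
v_2 = A·v_1 = (8, 8, -1).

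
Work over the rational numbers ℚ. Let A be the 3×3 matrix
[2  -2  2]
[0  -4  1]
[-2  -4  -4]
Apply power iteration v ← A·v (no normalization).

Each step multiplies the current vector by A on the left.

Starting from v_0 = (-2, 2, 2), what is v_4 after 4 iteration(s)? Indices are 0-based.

v_4 = (-528, -456, 992)

v_0 = (-2, 2, 2).
v_1 = A·v_0 = (-4, -6, -12).
v_2 = A·v_1 = (-20, 12, 80).
v_3 = A·v_2 = (96, 32, -328).
v_4 = A·v_3 = (-528, -456, 992).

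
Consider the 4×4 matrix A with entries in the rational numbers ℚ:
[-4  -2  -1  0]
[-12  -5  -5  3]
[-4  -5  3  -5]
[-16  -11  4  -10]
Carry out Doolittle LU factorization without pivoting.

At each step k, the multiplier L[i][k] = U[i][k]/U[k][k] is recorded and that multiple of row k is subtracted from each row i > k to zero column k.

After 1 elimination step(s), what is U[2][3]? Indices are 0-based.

Step 1: pivot at (0,0) is -4.
  row1 ← row1 − (3)·row0  ⇒  L[1][0]=3, U row1=(0, 1, -2, 3)
  row2 ← row2 − (1)·row0  ⇒  L[2][0]=1, U row2=(0, -3, 4, -5)
  row3 ← row3 − (4)·row0  ⇒  L[3][0]=4, U row3=(0, -3, 8, -10)

U[2][3] = -5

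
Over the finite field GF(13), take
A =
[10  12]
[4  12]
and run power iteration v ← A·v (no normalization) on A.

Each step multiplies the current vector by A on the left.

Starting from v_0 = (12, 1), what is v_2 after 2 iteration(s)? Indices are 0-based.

v_0 = (12, 1).
v_1 = A·v_0 = (2, 8).
v_2 = A·v_1 = (12, 0).

v_2 = (12, 0)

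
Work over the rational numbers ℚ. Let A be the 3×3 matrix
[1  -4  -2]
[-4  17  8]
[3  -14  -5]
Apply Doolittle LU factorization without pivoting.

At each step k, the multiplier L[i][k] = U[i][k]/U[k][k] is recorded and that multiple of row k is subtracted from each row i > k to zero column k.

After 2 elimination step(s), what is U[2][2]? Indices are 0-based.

U[2][2] = 1

k=0: U[0][0]=1
  eliminate (1,0): mult=-4, new row 1: (0, 1, 0); set L[1][0]=-4
  eliminate (2,0): mult=3, new row 2: (0, -2, 1); set L[2][0]=3
k=1: U[1][1]=1
  eliminate (2,1): mult=-2, new row 2: (0, 0, 1); set L[2][1]=-2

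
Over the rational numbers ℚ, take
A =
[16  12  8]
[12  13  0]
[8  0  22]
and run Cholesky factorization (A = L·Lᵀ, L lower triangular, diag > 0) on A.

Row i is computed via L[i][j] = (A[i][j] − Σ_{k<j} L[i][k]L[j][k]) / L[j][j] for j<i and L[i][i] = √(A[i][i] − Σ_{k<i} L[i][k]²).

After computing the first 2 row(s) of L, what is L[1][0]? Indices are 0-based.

Step 1: L[0][0] = √(16) = 4.
  L[1][0] = (12) / L[0][0] = 3.
Step 2: L[1][1] = √(4) = 2.

L[1][0] = 3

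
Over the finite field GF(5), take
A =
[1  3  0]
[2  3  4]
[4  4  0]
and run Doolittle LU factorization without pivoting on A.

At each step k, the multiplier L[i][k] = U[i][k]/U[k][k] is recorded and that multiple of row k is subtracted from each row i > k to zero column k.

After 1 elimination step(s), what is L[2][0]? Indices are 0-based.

L[2][0] = 4

k=0: U[0][0]=1
  eliminate (1,0): mult=2, new row 1: (0, 2, 4); set L[1][0]=2
  eliminate (2,0): mult=4, new row 2: (0, 2, 0); set L[2][0]=4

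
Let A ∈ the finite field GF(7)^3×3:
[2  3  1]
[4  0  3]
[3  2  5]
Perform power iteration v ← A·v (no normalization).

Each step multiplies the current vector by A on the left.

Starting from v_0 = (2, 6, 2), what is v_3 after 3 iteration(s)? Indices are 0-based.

v_3 = (1, 2, 3)

v_0 = (2, 6, 2).
v_1 = A·v_0 = (3, 0, 0).
v_2 = A·v_1 = (6, 5, 2).
v_3 = A·v_2 = (1, 2, 3).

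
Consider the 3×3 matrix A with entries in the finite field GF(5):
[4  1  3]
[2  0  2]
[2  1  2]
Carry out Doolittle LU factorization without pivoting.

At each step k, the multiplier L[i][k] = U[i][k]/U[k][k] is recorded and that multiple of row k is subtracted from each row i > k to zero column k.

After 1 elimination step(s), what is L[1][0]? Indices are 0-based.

L[1][0] = 3

k=0: U[0][0]=4
  eliminate (1,0): mult=3, new row 1: (0, 2, 3); set L[1][0]=3
  eliminate (2,0): mult=3, new row 2: (0, 3, 3); set L[2][0]=3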